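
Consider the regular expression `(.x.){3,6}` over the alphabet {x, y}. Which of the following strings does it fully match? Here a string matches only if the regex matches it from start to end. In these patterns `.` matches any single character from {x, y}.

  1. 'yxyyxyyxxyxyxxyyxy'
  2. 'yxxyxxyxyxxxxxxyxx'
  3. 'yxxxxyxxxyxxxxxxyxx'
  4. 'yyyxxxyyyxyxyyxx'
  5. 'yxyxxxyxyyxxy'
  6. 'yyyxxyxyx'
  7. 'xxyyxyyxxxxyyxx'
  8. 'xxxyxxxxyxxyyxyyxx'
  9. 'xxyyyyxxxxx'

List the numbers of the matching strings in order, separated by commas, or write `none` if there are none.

1, 2, 7, 8

1 → match
2 → match
3 → no match
4 → no match
5 → no match
6. 'yyyxxyxyx' → no match
7 → match
8 → match
9. 'xxyyyyxxxxx' → no match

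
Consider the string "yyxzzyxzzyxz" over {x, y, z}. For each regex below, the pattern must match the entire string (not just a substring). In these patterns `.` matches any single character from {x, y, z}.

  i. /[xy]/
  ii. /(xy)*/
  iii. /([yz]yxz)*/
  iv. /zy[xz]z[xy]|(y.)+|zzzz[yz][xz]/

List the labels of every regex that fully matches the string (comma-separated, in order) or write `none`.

i → no match
ii → no match
iii → match
iv → no match

iii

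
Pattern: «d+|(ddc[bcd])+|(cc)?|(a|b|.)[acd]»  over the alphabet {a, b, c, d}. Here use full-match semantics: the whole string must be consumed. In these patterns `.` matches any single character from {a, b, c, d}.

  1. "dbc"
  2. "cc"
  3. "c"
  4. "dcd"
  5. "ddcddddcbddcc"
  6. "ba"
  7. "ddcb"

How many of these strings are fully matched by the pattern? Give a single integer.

3

1 → no match
2 → match
3 → no match
4 → no match
5 → no match
6 → match
7 → match
Total matched: 3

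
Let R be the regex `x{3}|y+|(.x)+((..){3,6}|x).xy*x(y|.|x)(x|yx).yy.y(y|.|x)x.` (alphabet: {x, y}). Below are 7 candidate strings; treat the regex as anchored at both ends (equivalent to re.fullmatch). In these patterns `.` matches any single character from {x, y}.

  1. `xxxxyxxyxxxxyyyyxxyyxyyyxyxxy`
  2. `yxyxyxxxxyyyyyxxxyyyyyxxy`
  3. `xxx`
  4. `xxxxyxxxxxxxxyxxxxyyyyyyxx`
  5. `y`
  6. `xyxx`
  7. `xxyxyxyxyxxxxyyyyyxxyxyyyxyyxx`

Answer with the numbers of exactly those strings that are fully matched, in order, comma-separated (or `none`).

1 → no match
2 → match
3 → match
4 → match
5 → match
6 → no match
7 → match

2, 3, 4, 5, 7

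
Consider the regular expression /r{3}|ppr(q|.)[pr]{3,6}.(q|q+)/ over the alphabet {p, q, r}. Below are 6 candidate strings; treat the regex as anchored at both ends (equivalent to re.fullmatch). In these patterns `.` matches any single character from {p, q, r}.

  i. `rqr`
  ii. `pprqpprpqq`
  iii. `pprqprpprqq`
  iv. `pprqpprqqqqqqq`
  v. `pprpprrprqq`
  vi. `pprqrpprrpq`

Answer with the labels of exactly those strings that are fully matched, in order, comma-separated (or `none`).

ii, iii, iv, v, vi

i → no match
ii → match
iii → match
iv → match
v → match
vi → match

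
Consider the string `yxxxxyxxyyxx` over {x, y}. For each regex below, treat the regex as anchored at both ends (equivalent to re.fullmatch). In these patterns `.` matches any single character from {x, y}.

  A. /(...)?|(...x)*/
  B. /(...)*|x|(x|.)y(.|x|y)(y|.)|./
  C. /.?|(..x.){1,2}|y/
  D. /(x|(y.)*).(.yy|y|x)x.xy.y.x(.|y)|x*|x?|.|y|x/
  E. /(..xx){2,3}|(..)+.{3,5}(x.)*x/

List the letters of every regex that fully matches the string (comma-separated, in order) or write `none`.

A, B, E

A → match
B → match
C → no match
D → no match
E → match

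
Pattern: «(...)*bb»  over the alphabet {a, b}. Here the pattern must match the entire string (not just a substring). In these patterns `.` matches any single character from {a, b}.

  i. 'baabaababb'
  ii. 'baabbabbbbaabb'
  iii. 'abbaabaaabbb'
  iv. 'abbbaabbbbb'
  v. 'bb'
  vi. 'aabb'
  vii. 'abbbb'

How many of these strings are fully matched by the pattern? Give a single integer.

4

i → no match
ii → match
iii → no match
iv → match
v → match
vi → no match
vii → match
Total matched: 4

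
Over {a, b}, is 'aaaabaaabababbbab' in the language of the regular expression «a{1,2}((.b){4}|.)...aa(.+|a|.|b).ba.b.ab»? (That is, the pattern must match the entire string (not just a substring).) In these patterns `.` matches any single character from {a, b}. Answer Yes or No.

Yes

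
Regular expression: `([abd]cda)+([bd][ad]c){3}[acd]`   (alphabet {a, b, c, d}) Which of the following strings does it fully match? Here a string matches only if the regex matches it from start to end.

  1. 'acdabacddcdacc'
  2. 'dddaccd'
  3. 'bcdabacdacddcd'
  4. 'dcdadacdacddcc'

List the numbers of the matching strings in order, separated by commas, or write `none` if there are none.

1 → match
2 → no match
3 → match
4 → match

1, 3, 4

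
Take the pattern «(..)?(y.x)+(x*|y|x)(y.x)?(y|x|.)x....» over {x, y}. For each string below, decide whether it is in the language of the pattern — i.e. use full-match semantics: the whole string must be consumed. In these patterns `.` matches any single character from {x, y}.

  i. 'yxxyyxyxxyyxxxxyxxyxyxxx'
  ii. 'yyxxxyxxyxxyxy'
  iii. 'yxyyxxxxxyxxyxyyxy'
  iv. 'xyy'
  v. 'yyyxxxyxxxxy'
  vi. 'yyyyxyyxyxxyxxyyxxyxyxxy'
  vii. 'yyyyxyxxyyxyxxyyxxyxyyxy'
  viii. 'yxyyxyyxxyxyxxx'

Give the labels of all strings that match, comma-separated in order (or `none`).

i → match
ii → match
iii → match
iv. 'xyy' → no match
v. 'yyyxxxyxxxxy' → match
vi → match
vii → match
viii → match

i, ii, iii, v, vi, vii, viii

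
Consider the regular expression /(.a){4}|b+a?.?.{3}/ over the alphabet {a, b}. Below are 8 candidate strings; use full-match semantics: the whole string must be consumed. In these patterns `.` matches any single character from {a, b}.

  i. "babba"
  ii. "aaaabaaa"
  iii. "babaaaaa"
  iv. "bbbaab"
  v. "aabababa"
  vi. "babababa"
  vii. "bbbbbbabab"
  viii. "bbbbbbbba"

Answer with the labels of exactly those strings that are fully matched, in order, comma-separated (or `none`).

i → match
ii → match
iii → match
iv → match
v → match
vi → match
vii → match
viii → match

i, ii, iii, iv, v, vi, vii, viii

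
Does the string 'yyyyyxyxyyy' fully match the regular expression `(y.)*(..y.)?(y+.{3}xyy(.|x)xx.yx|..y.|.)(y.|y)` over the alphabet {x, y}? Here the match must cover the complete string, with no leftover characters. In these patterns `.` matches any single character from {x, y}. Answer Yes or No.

Yes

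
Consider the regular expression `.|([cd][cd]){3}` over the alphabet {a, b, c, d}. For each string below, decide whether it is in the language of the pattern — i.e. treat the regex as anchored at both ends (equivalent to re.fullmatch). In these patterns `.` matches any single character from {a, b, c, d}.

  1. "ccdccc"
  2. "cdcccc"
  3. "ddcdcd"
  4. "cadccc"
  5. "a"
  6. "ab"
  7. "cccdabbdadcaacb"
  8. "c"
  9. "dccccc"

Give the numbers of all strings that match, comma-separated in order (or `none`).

1 → match
2 → match
3 → match
4 → no match
5 → match
6 → no match
7 → no match
8 → match
9 → match

1, 2, 3, 5, 8, 9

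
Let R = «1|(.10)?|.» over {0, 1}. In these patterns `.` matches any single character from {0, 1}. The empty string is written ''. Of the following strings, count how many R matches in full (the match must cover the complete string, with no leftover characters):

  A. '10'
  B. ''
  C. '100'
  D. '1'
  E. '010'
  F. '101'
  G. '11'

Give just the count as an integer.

A → no match
B → match
C → no match
D → match
E → match
F → no match
G → no match
Total matched: 3

3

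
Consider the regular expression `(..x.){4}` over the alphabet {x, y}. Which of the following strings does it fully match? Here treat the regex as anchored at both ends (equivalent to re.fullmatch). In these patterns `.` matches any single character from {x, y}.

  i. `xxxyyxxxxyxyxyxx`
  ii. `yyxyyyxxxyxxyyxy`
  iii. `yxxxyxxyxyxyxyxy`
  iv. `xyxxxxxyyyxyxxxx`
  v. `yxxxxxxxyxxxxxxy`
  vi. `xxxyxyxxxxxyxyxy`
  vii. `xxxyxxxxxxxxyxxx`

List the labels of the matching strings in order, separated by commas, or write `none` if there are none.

i → match
ii → match
iii → match
iv → match
v → match
vi → match
vii → match

i, ii, iii, iv, v, vi, vii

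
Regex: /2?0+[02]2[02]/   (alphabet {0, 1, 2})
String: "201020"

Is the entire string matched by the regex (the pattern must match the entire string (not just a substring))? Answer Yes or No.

No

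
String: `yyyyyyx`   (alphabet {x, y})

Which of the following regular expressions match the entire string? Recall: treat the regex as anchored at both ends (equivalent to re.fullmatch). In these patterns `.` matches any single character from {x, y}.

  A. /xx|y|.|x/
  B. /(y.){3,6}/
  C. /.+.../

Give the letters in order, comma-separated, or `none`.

A → no match
B → no match
C → match

C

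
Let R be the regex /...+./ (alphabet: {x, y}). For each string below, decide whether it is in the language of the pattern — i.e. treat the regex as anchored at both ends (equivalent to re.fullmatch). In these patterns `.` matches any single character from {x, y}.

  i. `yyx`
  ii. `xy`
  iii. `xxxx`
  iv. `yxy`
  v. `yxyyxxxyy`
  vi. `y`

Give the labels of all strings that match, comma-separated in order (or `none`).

i. `yyx` → no match
ii. `xy` → no match
iii. `xxxx` → match
iv. `yxy` → no match
v. `yxyyxxxyy` → match
vi. `y` → no match

iii, v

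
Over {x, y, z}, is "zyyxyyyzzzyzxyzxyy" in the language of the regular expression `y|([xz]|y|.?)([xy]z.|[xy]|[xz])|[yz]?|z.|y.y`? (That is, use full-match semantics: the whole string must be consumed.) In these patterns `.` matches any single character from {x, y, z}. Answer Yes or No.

No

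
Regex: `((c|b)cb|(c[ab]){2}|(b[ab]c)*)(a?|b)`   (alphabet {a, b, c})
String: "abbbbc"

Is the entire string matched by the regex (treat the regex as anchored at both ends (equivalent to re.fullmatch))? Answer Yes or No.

No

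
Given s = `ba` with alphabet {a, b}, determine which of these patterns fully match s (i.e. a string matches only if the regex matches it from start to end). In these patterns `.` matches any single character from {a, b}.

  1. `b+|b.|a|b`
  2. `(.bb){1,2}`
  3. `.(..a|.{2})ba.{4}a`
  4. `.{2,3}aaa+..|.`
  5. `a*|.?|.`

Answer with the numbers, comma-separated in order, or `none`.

1

1 → match
2 → no match — must end with `bb`
3 → no match
4 → no match
5 → no match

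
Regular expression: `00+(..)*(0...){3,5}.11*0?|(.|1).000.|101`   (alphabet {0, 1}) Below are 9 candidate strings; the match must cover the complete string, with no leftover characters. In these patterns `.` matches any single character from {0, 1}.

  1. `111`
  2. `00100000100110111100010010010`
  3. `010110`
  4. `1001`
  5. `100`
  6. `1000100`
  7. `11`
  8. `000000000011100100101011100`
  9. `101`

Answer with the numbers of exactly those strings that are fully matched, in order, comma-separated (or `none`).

9

1 → no match
2 → no match
3 → no match
4 → no match
5 → no match
6 → no match
7 → no match
8 → no match
9 → match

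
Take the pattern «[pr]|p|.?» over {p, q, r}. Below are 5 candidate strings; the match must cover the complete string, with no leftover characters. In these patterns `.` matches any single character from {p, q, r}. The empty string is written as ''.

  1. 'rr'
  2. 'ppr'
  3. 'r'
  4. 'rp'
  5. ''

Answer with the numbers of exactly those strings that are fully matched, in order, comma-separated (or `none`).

1 → no match
2 → no match
3 → match
4 → no match
5 → match

3, 5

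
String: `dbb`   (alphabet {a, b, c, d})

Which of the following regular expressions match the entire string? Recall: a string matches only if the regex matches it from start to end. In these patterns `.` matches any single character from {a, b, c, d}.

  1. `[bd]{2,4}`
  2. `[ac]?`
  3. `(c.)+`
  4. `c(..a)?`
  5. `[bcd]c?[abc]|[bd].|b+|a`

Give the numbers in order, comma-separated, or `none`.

1 → match
2 → no match
3 → no match — must start with `c`
4 → no match — must start with `c`
5 → no match

1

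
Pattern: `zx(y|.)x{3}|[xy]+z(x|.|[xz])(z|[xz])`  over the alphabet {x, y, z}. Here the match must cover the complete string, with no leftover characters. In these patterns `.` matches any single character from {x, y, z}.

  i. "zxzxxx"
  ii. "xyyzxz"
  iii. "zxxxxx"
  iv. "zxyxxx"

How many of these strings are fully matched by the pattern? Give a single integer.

4

i → match
ii → match
iii → match
iv → match
Total matched: 4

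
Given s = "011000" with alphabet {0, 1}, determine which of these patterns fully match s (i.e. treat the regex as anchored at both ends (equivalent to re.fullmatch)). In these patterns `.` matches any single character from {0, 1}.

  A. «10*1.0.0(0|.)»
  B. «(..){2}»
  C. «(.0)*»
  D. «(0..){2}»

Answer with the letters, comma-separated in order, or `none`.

A → no match — must start with "1"
B → no match
C → no match
D → match

D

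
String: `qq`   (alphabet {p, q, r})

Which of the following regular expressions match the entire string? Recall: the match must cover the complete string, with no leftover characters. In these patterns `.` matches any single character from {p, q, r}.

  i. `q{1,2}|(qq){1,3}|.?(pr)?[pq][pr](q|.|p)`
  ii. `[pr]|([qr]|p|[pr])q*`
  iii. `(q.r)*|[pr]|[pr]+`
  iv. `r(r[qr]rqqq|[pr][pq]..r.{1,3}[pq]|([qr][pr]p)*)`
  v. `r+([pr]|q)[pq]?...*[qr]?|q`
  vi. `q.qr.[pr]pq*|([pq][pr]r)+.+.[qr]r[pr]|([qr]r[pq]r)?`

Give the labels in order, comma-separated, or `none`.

i, ii

i → match
ii → match
iii → no match
iv → no match — must start with `r`
v → no match
vi → no match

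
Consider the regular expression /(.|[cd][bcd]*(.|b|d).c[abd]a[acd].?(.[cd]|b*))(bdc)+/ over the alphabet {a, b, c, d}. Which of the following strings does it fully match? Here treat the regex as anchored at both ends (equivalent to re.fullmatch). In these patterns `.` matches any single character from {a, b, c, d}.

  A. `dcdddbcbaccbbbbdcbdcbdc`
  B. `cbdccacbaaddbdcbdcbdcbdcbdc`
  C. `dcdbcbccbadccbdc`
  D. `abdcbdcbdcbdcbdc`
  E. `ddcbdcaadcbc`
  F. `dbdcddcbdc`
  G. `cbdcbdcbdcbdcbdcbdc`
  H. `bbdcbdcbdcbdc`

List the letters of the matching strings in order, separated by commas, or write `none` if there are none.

A, B, C, D, G, H

A → match
B → match
C → match
D → match
E. `ddcbdcaadcbc` → no match — must end with `bdc`
F. `dbdcddcbdc` → no match
G → match
H → match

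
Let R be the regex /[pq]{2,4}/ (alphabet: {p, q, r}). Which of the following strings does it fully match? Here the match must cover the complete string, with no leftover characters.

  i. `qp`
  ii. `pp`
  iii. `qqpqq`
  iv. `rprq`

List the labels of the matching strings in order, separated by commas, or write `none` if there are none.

i, ii

i. `qp` → match
ii. `pp` → match
iii. `qqpqq` → no match
iv. `rprq` → no match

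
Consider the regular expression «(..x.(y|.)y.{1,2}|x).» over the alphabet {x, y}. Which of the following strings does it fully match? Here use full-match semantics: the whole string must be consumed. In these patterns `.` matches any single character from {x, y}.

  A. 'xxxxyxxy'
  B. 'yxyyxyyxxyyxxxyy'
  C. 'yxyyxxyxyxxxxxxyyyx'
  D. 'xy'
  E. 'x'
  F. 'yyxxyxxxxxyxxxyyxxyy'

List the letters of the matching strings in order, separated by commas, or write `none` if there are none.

A. 'xxxxyxxy' → no match
B → no match
C → no match
D. 'xy' → match
E. 'x' → no match
F → no match

D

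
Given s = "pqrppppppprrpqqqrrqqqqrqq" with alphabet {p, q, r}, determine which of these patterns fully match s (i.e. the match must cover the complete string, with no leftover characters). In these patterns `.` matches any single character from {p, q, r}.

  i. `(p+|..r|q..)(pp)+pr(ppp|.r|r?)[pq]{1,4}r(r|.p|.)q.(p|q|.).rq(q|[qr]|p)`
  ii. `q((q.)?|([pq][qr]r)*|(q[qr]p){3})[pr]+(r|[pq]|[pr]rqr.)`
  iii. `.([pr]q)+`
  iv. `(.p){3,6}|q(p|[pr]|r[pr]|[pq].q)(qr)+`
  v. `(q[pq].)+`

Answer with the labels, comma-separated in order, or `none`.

i → match
ii → no match — must start with "q"
iii → no match
iv → no match
v → no match — must start with "q"

i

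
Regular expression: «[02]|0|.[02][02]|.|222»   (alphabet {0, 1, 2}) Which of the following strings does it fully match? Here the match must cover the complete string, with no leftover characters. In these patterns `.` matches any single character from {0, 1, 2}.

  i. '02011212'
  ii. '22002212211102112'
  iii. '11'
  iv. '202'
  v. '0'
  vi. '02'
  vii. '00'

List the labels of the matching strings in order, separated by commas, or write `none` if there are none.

iv, v

i. '02011212' → no match
ii → no match
iii. '11' → no match
iv. '202' → match
v. '0' → match
vi. '02' → no match
vii. '00' → no match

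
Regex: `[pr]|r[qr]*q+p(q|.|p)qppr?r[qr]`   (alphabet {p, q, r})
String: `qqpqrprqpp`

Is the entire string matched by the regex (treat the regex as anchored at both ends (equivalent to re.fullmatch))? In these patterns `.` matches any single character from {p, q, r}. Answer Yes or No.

No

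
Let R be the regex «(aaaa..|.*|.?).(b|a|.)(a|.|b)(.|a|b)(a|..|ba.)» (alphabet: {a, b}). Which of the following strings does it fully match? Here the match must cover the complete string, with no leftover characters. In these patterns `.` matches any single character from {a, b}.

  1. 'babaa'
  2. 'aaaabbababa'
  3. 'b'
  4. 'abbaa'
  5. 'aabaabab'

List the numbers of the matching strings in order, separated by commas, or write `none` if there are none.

1 → match
2 → match
3 → no match
4 → match
5 → match

1, 2, 4, 5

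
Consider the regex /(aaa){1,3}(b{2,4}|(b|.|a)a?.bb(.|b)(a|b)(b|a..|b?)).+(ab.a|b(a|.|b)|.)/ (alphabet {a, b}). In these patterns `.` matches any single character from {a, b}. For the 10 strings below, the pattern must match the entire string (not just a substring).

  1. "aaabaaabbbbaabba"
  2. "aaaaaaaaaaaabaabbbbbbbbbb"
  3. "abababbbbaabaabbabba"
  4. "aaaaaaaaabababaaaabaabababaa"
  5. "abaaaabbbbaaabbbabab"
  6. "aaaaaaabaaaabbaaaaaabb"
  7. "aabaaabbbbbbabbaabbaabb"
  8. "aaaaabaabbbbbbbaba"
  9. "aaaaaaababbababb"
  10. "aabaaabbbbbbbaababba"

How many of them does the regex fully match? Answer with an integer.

0

1 → no match
2 → no match
3 → no match — must start with "aaa"
4 → no match
5 → no match — must start with "aaa"
6 → no match
7 → no match — must start with "aaa"
8 → no match
9 → no match
10 → no match — must start with "aaa"
Total matched: 0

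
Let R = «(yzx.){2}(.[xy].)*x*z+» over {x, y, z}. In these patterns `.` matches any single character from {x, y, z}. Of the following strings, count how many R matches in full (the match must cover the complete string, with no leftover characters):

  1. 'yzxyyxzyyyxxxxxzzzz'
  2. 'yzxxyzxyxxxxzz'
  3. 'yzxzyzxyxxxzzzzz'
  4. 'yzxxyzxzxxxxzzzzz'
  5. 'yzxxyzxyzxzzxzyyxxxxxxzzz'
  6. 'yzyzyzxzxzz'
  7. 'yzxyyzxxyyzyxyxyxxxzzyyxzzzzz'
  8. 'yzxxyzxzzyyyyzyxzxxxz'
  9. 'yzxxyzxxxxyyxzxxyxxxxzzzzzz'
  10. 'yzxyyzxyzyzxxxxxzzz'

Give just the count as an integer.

1 → no match
2 → match
3 → match
4 → match
5 → match
6. 'yzyzyzxzxzz' → no match — must start with 'yzx'
7 → match
8 → match
9 → match
10 → match
Total matched: 8

8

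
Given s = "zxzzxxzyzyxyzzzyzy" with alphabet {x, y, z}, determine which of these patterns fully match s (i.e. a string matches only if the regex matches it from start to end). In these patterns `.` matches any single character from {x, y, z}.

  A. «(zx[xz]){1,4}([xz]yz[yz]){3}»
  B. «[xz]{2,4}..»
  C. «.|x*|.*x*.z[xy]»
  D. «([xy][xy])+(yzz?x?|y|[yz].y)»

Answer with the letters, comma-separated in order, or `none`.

A → match
B → no match
C → match
D → no match

A, C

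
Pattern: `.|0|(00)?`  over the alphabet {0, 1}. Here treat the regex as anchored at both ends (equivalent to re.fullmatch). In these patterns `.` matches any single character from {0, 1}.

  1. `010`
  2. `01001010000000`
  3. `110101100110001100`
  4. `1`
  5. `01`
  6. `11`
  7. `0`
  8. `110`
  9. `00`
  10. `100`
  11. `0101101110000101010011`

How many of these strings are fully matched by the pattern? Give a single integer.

3

1 → no match
2 → no match
3 → no match
4 → match
5 → no match
6 → no match
7 → match
8 → no match
9 → match
10 → no match
11 → no match
Total matched: 3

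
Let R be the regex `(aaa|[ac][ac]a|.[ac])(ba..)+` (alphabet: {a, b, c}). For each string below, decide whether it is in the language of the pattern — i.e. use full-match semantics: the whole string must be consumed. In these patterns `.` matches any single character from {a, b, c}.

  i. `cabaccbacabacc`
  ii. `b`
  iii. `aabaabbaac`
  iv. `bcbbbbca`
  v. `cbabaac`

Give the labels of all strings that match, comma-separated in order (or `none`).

i, iii

i → match
ii. `b` → no match
iii. `aabaabbaac` → match
iv. `bcbbbbca` → no match
v. `cbabaac` → no match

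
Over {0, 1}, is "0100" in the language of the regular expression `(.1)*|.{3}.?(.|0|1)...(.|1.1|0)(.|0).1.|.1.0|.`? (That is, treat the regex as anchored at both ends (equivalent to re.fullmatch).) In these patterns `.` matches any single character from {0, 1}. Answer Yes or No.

Yes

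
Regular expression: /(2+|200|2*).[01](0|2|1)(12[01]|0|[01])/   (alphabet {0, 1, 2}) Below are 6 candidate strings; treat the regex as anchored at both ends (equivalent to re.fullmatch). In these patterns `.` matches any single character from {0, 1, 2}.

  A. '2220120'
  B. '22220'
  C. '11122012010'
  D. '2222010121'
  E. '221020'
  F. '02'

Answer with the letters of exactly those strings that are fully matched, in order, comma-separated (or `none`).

A. '2220120' → match
B. '22220' → no match
C. '11122012010' → no match
D. '2222010121' → match
E. '221020' → match
F. '02' → no match

A, D, E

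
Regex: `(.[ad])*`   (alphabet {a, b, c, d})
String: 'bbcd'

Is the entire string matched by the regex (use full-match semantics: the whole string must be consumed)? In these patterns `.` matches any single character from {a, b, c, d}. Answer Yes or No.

No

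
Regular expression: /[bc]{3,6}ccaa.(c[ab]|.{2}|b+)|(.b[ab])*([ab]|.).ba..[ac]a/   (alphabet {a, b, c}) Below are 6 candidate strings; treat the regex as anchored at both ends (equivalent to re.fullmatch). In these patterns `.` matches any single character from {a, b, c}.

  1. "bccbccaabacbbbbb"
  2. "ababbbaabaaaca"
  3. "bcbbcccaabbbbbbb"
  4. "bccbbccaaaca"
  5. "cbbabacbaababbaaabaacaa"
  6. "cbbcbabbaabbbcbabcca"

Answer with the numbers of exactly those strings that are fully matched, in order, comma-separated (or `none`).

2, 3, 4, 5, 6

1 → no match
2 → match
3 → match
4 → match
5 → match
6 → match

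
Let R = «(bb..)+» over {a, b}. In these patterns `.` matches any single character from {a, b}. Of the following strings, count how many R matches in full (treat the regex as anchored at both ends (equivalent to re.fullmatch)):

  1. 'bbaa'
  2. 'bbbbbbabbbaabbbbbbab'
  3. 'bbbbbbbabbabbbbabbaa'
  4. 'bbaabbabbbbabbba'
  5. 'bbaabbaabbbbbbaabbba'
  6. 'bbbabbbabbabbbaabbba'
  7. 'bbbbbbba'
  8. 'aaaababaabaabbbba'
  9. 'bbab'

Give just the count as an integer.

8

1 → match
2 → match
3 → match
4 → match
5 → match
6 → match
7 → match
8 → no match — must start with 'bb'
9 → match
Total matched: 8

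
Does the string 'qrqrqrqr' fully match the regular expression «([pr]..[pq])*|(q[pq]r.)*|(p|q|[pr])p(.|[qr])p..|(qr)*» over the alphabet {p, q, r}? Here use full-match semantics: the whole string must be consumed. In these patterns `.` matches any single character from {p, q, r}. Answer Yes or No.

Yes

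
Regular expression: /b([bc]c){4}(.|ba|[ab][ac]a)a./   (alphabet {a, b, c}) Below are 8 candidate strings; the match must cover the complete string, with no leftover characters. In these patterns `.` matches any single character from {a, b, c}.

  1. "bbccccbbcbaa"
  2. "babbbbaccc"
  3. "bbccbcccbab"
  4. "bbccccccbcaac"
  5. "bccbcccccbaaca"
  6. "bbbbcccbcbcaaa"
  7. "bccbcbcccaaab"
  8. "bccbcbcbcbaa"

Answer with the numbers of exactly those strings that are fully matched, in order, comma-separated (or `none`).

8

1. "bbccccbbcbaa" → no match
2. "babbbbaccc" → no match
3. "bbccbcccbab" → no match
4 → no match
5 → no match
6 → no match
7 → no match
8. "bccbcbcbcbaa" → match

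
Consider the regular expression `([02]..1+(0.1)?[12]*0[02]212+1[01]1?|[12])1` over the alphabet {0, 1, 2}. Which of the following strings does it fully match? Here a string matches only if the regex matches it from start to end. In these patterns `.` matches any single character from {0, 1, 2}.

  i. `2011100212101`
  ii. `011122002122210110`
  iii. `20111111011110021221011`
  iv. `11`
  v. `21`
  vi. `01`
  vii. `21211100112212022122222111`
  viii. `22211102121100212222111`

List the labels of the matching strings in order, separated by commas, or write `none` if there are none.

i → match
ii → no match — must end with `1`
iii → match
iv → match
v → match
vi → no match
vii → match
viii → match

i, iii, iv, v, vii, viii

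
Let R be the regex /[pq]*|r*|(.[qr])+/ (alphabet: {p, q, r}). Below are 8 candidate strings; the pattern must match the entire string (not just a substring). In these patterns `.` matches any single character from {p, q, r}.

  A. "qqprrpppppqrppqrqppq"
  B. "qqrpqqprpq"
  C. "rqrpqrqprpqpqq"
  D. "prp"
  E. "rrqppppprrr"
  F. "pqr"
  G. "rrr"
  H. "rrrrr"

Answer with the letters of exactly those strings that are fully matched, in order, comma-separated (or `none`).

G, H

A → no match
B → no match
C → no match
D → no match
E → no match
F → no match
G → match
H → match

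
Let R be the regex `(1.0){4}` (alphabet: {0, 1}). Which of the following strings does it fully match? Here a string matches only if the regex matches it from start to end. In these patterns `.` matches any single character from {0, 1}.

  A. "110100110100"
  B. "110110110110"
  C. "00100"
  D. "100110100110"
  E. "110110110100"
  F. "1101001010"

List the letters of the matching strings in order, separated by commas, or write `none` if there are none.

A, B, D, E

A → match
B → match
C → no match — must start with "1"
D → match
E → match
F → no match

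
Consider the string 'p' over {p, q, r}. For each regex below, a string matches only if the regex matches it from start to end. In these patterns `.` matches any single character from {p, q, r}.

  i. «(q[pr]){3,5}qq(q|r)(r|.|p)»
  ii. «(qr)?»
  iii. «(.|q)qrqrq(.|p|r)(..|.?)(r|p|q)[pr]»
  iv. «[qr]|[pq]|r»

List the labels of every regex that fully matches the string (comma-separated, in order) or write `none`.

iv

i → no match — must start with 'q'
ii → no match
iii → no match
iv → match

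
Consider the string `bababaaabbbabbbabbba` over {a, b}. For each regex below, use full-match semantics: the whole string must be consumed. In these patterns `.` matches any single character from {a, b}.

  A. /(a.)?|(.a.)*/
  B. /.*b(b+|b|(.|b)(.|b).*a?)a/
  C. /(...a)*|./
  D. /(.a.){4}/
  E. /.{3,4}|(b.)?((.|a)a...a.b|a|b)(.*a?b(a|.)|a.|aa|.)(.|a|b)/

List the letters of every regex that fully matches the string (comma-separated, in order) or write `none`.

B, C, E

A → no match
B → match
C → match
D → no match
E → match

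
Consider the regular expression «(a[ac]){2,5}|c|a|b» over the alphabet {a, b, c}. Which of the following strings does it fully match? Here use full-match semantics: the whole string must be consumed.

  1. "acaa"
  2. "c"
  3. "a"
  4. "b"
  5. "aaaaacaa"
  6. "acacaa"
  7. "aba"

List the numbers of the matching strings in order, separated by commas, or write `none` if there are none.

1, 2, 3, 4, 5, 6

1 → match
2 → match
3 → match
4 → match
5 → match
6 → match
7 → no match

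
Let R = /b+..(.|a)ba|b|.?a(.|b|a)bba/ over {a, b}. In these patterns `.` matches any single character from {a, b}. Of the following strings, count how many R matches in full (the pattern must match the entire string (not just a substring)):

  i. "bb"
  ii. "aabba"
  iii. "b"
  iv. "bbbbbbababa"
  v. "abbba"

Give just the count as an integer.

4

i → no match
ii → match
iii → match
iv → match
v → match
Total matched: 4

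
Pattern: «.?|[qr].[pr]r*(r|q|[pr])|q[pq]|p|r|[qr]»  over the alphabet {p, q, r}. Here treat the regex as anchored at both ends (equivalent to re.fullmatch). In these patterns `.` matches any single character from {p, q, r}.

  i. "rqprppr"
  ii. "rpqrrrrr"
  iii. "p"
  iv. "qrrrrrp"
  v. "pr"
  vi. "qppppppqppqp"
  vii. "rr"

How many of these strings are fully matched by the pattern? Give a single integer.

2

i → no match
ii → no match
iii → match
iv → match
v → no match
vi → no match
vii → no match
Total matched: 2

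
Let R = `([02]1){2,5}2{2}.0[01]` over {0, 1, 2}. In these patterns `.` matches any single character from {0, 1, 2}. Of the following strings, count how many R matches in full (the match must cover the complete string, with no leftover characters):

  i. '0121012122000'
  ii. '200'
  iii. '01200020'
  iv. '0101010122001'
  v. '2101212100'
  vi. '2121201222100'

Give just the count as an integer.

i → match
ii. '200' → no match
iii. '01200020' → no match
iv → match
v. '2101212100' → no match
vi → no match
Total matched: 2

2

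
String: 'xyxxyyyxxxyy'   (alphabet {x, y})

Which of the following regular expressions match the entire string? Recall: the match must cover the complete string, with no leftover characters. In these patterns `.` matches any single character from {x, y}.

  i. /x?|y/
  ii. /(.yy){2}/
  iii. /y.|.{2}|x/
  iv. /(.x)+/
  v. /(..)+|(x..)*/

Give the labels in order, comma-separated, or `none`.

v

i → no match
ii → no match
iii → no match
iv → no match — must end with 'x'
v → match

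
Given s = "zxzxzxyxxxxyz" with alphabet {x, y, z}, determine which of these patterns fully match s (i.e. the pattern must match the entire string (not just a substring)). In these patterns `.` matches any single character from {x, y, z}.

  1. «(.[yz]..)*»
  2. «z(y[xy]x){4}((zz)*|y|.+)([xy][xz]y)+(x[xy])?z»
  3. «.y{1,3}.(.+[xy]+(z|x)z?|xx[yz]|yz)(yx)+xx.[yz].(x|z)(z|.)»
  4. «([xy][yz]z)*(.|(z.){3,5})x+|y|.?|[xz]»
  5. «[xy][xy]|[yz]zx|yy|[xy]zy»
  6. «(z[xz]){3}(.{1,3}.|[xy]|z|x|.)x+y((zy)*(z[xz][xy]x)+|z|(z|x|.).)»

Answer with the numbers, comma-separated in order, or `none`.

6

1 → no match
2 → no match — must start with "zy"
3 → no match
4 → no match
5 → no match
6 → match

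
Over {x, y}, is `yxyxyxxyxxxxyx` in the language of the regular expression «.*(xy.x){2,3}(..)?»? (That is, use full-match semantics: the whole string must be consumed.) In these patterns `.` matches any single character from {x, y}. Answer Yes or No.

No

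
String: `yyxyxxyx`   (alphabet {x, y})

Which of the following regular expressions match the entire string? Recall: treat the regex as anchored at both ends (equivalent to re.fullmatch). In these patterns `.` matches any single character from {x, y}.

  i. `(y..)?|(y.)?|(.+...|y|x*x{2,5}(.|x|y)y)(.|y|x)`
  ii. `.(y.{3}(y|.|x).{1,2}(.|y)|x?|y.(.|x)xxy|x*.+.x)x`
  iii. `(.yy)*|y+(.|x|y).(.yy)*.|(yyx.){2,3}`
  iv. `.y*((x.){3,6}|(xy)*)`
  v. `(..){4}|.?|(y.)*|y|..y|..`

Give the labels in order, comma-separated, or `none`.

i → match
ii → match
iii → no match
iv → no match
v → match

i, ii, v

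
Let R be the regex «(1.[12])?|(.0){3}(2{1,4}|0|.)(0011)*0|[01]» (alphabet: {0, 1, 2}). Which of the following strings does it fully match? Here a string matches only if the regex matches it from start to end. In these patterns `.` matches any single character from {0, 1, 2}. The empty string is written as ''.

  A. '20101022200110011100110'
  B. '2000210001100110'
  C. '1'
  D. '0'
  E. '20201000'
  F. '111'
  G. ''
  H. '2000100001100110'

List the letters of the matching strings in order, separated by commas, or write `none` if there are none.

C, D, E, F, G, H

A → no match
B → no match
C → match
D → match
E → match
F → match
G → match
H → match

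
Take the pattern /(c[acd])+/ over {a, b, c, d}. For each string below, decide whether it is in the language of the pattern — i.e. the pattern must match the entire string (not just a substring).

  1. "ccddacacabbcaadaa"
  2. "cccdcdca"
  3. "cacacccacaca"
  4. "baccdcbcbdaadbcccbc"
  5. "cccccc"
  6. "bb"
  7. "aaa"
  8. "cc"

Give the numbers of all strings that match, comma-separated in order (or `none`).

1 → no match
2 → match
3 → match
4 → no match — must start with "c"
5 → match
6 → no match — must start with "c"
7 → no match — must start with "c"
8 → match

2, 3, 5, 8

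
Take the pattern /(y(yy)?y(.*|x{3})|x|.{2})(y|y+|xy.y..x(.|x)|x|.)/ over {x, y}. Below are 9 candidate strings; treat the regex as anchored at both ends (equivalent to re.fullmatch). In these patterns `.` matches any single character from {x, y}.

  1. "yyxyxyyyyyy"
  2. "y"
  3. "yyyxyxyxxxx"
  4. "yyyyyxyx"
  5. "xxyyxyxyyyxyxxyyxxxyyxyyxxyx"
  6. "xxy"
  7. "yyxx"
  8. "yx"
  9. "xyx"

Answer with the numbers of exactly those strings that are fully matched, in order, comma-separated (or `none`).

1, 3, 4, 6, 7, 9

1 → match
2 → no match
3 → match
4 → match
5 → no match
6 → match
7 → match
8 → no match
9 → match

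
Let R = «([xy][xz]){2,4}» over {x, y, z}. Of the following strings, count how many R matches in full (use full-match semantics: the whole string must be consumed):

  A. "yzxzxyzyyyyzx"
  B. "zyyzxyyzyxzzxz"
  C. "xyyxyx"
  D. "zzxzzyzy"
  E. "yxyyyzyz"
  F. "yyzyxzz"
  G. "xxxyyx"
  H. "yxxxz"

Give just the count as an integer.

0

A → no match
B → no match
C. "xyyxyx" → no match
D. "zzxzzyzy" → no match
E. "yxyyyzyz" → no match
F. "yyzyxzz" → no match
G. "xxxyyx" → no match
H. "yxxxz" → no match
Total matched: 0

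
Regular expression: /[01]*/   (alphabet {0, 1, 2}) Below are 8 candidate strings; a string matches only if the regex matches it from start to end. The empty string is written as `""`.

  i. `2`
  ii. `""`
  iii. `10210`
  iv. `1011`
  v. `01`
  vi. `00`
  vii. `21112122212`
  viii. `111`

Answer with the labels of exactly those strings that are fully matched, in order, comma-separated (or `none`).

i → no match
ii → match
iii → no match
iv → match
v → match
vi → match
vii → no match
viii → match

ii, iv, v, vi, viii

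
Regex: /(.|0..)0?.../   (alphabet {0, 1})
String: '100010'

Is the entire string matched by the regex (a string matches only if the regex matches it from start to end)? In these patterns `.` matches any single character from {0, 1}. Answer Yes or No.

No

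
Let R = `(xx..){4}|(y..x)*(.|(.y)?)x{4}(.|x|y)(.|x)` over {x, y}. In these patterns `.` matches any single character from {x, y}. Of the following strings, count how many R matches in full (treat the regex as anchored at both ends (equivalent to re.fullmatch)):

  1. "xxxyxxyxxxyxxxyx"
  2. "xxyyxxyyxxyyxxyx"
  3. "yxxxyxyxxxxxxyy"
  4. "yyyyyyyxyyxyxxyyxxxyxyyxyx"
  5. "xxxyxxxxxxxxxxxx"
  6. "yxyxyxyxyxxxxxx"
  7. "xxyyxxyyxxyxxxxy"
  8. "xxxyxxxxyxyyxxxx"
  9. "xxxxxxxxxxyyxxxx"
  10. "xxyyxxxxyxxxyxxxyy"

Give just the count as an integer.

1 → match
2 → match
3 → match
4 → no match
5 → match
6 → match
7 → match
8 → no match
9 → match
10 → no match
Total matched: 7

7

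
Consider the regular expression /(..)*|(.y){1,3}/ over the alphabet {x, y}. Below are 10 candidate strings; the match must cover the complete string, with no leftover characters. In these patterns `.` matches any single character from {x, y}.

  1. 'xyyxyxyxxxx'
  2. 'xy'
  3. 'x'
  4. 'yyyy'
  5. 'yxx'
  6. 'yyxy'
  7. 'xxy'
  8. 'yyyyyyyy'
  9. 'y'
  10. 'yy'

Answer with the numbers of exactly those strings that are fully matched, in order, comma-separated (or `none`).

1 → no match
2 → match
3 → no match
4 → match
5 → no match
6 → match
7 → no match
8 → match
9 → no match
10 → match

2, 4, 6, 8, 10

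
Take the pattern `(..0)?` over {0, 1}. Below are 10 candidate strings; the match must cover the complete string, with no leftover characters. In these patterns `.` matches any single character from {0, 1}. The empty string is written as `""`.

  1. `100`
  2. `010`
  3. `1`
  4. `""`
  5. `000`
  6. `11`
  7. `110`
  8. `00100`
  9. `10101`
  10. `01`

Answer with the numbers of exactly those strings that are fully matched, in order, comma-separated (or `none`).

1, 2, 4, 5, 7

1 → match
2 → match
3 → no match
4 → match
5 → match
6 → no match
7 → match
8 → no match
9 → no match
10 → no match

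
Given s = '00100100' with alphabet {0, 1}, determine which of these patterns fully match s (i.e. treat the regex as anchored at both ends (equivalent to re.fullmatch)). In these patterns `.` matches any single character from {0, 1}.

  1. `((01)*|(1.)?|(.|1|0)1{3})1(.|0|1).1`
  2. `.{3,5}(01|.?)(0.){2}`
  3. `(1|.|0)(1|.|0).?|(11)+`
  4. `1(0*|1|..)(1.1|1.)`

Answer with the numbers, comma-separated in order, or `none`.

2

1 → no match — must end with '1'
2 → match
3 → no match
4 → no match — must start with '1'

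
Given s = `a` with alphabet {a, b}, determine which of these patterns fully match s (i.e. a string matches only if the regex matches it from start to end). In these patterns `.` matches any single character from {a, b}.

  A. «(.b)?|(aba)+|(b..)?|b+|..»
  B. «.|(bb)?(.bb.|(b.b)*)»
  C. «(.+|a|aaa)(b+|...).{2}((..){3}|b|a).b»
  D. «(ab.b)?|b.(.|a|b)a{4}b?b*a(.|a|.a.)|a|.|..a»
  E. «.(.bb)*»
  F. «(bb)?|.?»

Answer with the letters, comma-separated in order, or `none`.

A → no match
B → match
C → no match — must end with `b`
D → match
E → match
F → match

B, D, E, F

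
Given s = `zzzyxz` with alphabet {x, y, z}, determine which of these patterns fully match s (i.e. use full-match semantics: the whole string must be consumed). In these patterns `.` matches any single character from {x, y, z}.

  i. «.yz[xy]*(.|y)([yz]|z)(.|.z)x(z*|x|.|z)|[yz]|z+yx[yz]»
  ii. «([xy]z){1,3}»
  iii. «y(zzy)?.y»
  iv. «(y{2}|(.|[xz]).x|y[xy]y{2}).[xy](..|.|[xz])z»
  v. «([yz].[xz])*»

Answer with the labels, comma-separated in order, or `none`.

i → match
ii → no match
iii → no match — must start with `y`
iv → no match
v → match

i, v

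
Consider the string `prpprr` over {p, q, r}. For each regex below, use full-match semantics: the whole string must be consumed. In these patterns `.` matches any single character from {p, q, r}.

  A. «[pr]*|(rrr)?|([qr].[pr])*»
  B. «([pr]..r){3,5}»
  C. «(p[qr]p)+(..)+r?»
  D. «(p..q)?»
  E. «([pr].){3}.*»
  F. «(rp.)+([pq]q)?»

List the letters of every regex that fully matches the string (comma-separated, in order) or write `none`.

A → match
B → no match
C → match
D → no match
E → match
F → no match — must start with `rp`

A, C, E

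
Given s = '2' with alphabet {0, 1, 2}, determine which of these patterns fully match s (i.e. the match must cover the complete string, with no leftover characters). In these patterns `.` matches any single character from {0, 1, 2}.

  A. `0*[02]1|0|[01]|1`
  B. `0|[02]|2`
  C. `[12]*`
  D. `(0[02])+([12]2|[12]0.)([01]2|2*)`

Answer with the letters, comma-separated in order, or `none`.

B, C

A → no match
B → match
C → match
D → no match — must start with '0'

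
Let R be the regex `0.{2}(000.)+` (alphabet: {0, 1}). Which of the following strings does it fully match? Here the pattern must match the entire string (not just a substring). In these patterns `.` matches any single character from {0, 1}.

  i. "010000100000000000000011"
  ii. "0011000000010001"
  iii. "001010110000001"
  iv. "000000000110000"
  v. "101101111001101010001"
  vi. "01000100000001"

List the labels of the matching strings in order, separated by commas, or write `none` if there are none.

none

i → no match
ii → no match
iii → no match
iv → no match
v → no match — must start with "0"
vi → no match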